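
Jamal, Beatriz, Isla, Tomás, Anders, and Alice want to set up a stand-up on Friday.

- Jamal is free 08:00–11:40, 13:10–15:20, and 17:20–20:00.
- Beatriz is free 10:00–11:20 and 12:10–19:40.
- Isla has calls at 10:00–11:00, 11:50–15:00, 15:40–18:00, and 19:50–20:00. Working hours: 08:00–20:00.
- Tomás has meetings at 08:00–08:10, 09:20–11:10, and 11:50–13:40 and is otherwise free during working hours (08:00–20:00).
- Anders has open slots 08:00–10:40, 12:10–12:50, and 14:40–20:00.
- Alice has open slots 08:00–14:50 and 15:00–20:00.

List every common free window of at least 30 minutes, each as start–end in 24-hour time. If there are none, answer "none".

18:00–19:40

Isla free within 08:00–20:00: 08:00–10:00, 11:00–11:50, 15:00–15:40, 18:00–19:50.
Tomás free within 08:00–20:00: 08:10–09:20, 11:10–11:50, 13:40–20:00.
Jamal ∩ Beatriz: 10:00–11:20, 13:10–15:20, 17:20–19:40.
Jamal ∩ Beatriz ∩ Isla: 11:00–11:20, 15:00–15:20, 18:00–19:40.
Jamal ∩ Beatriz ∩ Isla ∩ Tomás: 11:10–11:20, 15:00–15:20, 18:00–19:40.
Jamal ∩ Beatriz ∩ Isla ∩ Tomás ∩ Anders: 15:00–15:20, 18:00–19:40.
Jamal ∩ Beatriz ∩ Isla ∩ Tomás ∩ Anders ∩ Alice: 15:00–15:20, 18:00–19:40.
Windows ≥ 30 min: 18:00–19:40.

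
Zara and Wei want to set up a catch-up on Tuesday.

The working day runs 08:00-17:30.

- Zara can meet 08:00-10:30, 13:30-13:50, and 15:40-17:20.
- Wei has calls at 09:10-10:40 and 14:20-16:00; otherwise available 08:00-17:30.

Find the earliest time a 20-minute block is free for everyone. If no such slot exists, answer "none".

08:00

Wei free within 08:00–17:30: 08:00–09:10, 10:40–14:20, 16:00–17:30.
Zara ∩ Wei: 08:00–09:10, 13:30–13:50, 16:00–17:20.
Windows ≥ 20 min: 08:00–09:10, 13:30–13:50, 16:00–17:20.
Earliest such window starts at 08:00.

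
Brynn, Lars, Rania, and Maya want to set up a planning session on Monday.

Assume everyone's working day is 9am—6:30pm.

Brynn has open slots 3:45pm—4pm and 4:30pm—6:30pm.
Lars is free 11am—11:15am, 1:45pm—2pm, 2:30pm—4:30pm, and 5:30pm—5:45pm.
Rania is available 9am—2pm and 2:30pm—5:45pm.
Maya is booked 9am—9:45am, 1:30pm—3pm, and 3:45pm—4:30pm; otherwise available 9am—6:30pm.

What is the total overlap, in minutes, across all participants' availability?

15 minutes

Maya free within 09:00–18:30: 09:45–13:30, 15:00–15:45, 16:30–18:30.
Brynn ∩ Lars: 15:45–16:00, 17:30–17:45.
Brynn ∩ Lars ∩ Rania: 15:45–16:00, 17:30–17:45.
Brynn ∩ Lars ∩ Rania ∩ Maya: 17:30–17:45.
Total common minutes: 15.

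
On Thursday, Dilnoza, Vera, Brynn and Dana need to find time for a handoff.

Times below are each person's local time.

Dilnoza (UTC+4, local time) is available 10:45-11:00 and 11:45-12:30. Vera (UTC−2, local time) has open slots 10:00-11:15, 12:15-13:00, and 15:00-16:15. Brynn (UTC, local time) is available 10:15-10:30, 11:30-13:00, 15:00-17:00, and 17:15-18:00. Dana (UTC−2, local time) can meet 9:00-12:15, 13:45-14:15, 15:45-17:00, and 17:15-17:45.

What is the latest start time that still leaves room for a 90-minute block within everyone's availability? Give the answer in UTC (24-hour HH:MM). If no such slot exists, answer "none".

none

Dilnoza → UTC: 06:45–07:00, 07:45–08:30.
Vera → UTC: 12:00–13:15, 14:15–15:00, 17:00–18:15.
Brynn → UTC: 10:15–10:30, 11:30–13:00, 15:00–17:00, 17:15–18:00.
Dana → UTC: 11:00–14:15, 15:45–16:15, 17:45–19:00, 19:15–19:45.
Dilnoza ∩ Vera: (none).
Dilnoza ∩ Vera ∩ Brynn: (none).
Dilnoza ∩ Vera ∩ Brynn ∩ Dana: (none).
Windows ≥ 90 min: (none).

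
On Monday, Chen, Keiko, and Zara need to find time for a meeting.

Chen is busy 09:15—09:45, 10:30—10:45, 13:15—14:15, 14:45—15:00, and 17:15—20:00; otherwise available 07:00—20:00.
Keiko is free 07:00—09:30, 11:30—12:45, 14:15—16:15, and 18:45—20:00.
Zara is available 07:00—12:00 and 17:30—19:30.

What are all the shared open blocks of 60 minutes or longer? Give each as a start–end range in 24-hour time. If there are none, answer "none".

07:00–09:15

Chen free within 07:00–20:00: 07:00–09:15, 09:45–10:30, 10:45–13:15, 14:15–14:45, 15:00–17:15.
Chen ∩ Keiko: 07:00–09:15, 11:30–12:45, 14:15–14:45, 15:00–16:15.
Chen ∩ Keiko ∩ Zara: 07:00–09:15, 11:30–12:00.
Windows ≥ 60 min: 07:00–09:15.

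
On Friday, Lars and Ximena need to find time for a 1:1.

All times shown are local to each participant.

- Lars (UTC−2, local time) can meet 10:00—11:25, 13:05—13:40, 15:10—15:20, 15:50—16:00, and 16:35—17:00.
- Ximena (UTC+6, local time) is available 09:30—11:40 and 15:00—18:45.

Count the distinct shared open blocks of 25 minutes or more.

1

Lars → UTC: 12:00–13:25, 15:05–15:40, 17:10–17:20, 17:50–18:00, 18:35–19:00.
Ximena → UTC: 03:30–05:40, 09:00–12:45.
Lars ∩ Ximena: 12:00–12:45.
Windows ≥ 25 min: 12:00–12:45.
That's 1 window.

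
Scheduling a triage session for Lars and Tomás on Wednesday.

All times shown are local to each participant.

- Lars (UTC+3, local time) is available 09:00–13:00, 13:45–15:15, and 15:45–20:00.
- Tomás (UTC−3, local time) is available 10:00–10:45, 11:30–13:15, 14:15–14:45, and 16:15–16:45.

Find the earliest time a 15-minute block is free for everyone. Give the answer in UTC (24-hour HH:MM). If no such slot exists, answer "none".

Lars → UTC: 06:00–10:00, 10:45–12:15, 12:45–17:00.
Tomás → UTC: 13:00–13:45, 14:30–16:15, 17:15–17:45, 19:15–19:45.
Lars ∩ Tomás: 13:00–13:45, 14:30–16:15.
Windows ≥ 15 min: 13:00–13:45, 14:30–16:15.
Earliest such window starts at 13:00.

13:00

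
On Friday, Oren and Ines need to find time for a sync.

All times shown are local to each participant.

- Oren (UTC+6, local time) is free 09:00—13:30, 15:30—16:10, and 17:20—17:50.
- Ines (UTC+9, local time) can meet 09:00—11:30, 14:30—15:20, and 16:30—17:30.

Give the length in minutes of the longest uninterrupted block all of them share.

Oren → UTC: 03:00–07:30, 09:30–10:10, 11:20–11:50.
Ines → UTC: 00:00–02:30, 05:30–06:20, 07:30–08:30.
Oren ∩ Ines: 05:30–06:20.
Single common window of 50 minutes.

50 minutes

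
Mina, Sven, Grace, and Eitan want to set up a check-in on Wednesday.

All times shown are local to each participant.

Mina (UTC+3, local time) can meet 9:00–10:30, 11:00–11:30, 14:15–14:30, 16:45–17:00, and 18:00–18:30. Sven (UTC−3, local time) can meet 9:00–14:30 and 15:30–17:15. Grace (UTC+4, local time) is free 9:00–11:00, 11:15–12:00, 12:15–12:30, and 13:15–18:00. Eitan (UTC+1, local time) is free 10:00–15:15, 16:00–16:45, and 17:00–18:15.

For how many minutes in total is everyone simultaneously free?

Mina → UTC: 06:00–07:30, 08:00–08:30, 11:15–11:30, 13:45–14:00, 15:00–15:30.
Sven → UTC: 12:00–17:30, 18:30–20:15.
Grace → UTC: 05:00–07:00, 07:15–08:00, 08:15–08:30, 09:15–14:00.
Eitan → UTC: 09:00–14:15, 15:00–15:45, 16:00–17:15.
Mina ∩ Sven: 13:45–14:00, 15:00–15:30.
Mina ∩ Sven ∩ Grace: 13:45–14:00.
Mina ∩ Sven ∩ Grace ∩ Eitan: 13:45–14:00.
Total common minutes: 15.

15 minutes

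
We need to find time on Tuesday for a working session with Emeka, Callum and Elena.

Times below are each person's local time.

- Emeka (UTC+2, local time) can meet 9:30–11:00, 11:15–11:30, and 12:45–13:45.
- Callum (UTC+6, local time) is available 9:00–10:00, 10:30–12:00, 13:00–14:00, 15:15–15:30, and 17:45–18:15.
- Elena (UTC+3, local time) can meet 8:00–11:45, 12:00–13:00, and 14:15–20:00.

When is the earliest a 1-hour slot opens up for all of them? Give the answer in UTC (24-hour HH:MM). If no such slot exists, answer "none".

Emeka → UTC: 07:30–09:00, 09:15–09:30, 10:45–11:45.
Callum → UTC: 03:00–04:00, 04:30–06:00, 07:00–08:00, 09:15–09:30, 11:45–12:15.
Elena → UTC: 05:00–08:45, 09:00–10:00, 11:15–17:00.
Emeka ∩ Callum: 07:30–08:00, 09:15–09:30.
Emeka ∩ Callum ∩ Elena: 07:30–08:00, 09:15–09:30.
Windows ≥ 60 min: (none).

none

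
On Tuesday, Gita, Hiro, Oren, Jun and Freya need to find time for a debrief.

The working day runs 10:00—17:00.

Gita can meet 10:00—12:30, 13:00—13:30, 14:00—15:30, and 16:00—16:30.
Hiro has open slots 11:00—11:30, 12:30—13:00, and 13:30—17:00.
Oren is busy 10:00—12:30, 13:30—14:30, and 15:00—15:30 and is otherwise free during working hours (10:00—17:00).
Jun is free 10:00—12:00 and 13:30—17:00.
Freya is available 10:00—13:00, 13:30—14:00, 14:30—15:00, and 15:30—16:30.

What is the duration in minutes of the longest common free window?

30 minutes

Oren free within 10:00–17:00: 12:30–13:30, 14:30–15:00, 15:30–17:00.
Gita ∩ Hiro: 11:00–11:30, 14:00–15:30, 16:00–16:30.
Gita ∩ Hiro ∩ Oren: 14:30–15:00, 16:00–16:30.
Gita ∩ Hiro ∩ Oren ∩ Jun: 14:30–15:00, 16:00–16:30.
Gita ∩ Hiro ∩ Oren ∩ Jun ∩ Freya: 14:30–15:00, 16:00–16:30.
Common window lengths: 30, 30 min; longest is 30.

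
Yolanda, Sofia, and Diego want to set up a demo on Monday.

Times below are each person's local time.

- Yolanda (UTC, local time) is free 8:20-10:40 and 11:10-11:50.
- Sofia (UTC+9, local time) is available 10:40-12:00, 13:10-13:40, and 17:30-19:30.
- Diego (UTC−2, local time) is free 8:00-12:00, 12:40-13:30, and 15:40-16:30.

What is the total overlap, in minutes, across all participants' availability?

30 minutes

Yolanda → UTC: 08:20–10:40, 11:10–11:50.
Sofia → UTC: 01:40–03:00, 04:10–04:40, 08:30–10:30.
Diego → UTC: 10:00–14:00, 14:40–15:30, 17:40–18:30.
Yolanda ∩ Sofia: 08:30–10:30.
Yolanda ∩ Sofia ∩ Diego: 10:00–10:30.
Total common minutes: 30.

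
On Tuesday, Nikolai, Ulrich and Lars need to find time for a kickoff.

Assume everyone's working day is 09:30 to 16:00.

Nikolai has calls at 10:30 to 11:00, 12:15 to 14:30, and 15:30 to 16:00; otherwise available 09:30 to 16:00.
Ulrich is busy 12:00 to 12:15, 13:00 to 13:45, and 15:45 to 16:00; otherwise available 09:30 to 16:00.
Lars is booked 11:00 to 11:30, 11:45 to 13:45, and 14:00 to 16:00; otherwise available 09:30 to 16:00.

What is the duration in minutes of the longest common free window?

60 minutes

Nikolai free within 09:30–16:00: 09:30–10:30, 11:00–12:15, 14:30–15:30.
Ulrich free within 09:30–16:00: 09:30–12:00, 12:15–13:00, 13:45–15:45.
Lars free within 09:30–16:00: 09:30–11:00, 11:30–11:45, 13:45–14:00.
Nikolai ∩ Ulrich: 09:30–10:30, 11:00–12:00, 14:30–15:30.
Nikolai ∩ Ulrich ∩ Lars: 09:30–10:30, 11:30–11:45.
Common window lengths: 60, 15 min; longest is 60.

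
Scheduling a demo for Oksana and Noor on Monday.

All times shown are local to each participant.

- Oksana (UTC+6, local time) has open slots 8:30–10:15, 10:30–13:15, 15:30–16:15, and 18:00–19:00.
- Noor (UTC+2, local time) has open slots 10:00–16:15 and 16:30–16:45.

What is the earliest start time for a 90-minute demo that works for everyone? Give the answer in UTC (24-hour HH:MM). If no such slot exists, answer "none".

none

Oksana → UTC: 02:30–04:15, 04:30–07:15, 09:30–10:15, 12:00–13:00.
Noor → UTC: 08:00–14:15, 14:30–14:45.
Oksana ∩ Noor: 09:30–10:15, 12:00–13:00.
Windows ≥ 90 min: (none).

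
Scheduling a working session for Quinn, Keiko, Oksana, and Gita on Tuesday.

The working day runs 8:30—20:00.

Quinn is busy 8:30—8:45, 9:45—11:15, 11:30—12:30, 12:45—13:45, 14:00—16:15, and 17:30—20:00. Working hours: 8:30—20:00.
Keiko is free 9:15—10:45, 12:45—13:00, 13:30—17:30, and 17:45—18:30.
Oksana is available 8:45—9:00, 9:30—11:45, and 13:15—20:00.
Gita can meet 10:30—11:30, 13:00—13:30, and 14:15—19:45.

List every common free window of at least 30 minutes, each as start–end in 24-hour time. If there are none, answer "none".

Quinn free within 08:30–20:00: 08:45–09:45, 11:15–11:30, 12:30–12:45, 13:45–14:00, 16:15–17:30.
Quinn ∩ Keiko: 09:15–09:45, 13:45–14:00, 16:15–17:30.
Quinn ∩ Keiko ∩ Oksana: 09:30–09:45, 13:45–14:00, 16:15–17:30.
Quinn ∩ Keiko ∩ Oksana ∩ Gita: 16:15–17:30.
Windows ≥ 30 min: 16:15–17:30.

16:15–17:30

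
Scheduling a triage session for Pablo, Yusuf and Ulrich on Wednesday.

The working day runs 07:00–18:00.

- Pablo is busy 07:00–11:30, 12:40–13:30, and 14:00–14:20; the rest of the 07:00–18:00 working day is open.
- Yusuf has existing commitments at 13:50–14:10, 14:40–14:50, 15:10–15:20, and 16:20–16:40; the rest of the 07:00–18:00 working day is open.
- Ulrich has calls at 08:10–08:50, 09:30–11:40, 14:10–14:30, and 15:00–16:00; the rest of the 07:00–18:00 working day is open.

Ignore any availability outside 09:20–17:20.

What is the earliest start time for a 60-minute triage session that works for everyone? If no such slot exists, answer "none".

Pablo free within 07:00–18:00: 11:30–12:40, 13:30–14:00, 14:20–18:00.
Yusuf free within 07:00–18:00: 07:00–13:50, 14:10–14:40, 14:50–15:10, 15:20–16:20, 16:40–18:00.
Ulrich free within 07:00–18:00: 07:00–08:10, 08:50–09:30, 11:40–14:10, 14:30–15:00, 16:00–18:00.
Pablo ∩ Yusuf: 11:30–12:40, 13:30–13:50, 14:20–14:40, 14:50–15:10, 15:20–16:20, 16:40–18:00.
Pablo ∩ Yusuf ∩ Ulrich: 11:40–12:40, 13:30–13:50, 14:30–14:40, 14:50–15:00, 16:00–16:20, 16:40–18:00.
Restricted to 09:20–17:20: 11:40–12:40, 13:30–13:50, 14:30–14:40, 14:50–15:00, 16:00–16:20, 16:40–17:20.
Windows ≥ 60 min: 11:40–12:40.
Earliest such window starts at 11:40.

11:40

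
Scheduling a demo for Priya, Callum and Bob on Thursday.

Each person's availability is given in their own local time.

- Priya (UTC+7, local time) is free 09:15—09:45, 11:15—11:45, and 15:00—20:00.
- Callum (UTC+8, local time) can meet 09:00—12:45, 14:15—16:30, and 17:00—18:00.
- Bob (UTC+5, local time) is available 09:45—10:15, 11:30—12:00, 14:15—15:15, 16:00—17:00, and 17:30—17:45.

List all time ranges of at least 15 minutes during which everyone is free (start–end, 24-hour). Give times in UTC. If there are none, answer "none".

Priya → UTC: 02:15–02:45, 04:15–04:45, 08:00–13:00.
Callum → UTC: 01:00–04:45, 06:15–08:30, 09:00–10:00.
Bob → UTC: 04:45–05:15, 06:30–07:00, 09:15–10:15, 11:00–12:00, 12:30–12:45.
Priya ∩ Callum: 02:15–02:45, 04:15–04:45, 08:00–08:30, 09:00–10:00.
Priya ∩ Callum ∩ Bob: 09:15–10:00.
Windows ≥ 15 min: 09:15–10:00.

09:15–10:00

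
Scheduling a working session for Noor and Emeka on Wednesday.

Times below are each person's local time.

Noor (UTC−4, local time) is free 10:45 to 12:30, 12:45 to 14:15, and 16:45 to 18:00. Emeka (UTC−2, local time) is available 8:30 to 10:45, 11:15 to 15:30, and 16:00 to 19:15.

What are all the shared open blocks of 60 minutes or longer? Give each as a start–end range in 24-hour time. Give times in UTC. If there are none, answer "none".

Noor → UTC: 14:45–16:30, 16:45–18:15, 20:45–22:00.
Emeka → UTC: 10:30–12:45, 13:15–17:30, 18:00–21:15.
Noor ∩ Emeka: 14:45–16:30, 16:45–17:30, 18:00–18:15, 20:45–21:15.
Windows ≥ 60 min: 14:45–16:30.

14:45–16:30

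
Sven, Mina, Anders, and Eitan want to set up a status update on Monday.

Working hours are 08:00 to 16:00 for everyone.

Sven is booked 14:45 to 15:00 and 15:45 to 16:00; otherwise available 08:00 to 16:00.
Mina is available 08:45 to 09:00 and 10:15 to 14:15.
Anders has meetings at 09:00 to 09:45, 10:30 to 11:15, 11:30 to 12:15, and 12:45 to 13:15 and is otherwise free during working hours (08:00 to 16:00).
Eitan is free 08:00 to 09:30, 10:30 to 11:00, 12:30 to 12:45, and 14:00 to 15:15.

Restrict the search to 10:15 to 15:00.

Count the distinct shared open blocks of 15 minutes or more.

2

Sven free within 08:00–16:00: 08:00–14:45, 15:00–15:45.
Anders free within 08:00–16:00: 08:00–09:00, 09:45–10:30, 11:15–11:30, 12:15–12:45, 13:15–16:00.
Sven ∩ Mina: 08:45–09:00, 10:15–14:15.
Sven ∩ Mina ∩ Anders: 08:45–09:00, 10:15–10:30, 11:15–11:30, 12:15–12:45, 13:15–14:15.
Sven ∩ Mina ∩ Anders ∩ Eitan: 08:45–09:00, 12:30–12:45, 14:00–14:15.
Restricted to 10:15–15:00: 12:30–12:45, 14:00–14:15.
Windows ≥ 15 min: 12:30–12:45, 14:00–14:15.
That's 2 windows.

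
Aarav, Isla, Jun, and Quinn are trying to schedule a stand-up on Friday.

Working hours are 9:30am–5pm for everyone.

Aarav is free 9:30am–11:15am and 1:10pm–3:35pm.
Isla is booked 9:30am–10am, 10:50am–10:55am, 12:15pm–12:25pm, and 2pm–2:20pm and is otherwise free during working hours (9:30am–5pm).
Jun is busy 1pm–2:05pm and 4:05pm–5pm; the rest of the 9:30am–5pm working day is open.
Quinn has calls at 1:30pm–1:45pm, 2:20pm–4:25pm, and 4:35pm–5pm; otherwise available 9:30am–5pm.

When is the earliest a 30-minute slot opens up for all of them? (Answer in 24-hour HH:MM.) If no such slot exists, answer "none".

Isla free within 09:30–17:00: 10:00–10:50, 10:55–12:15, 12:25–14:00, 14:20–17:00.
Jun free within 09:30–17:00: 09:30–13:00, 14:05–16:05.
Quinn free within 09:30–17:00: 09:30–13:30, 13:45–14:20, 16:25–16:35.
Aarav ∩ Isla: 10:00–10:50, 10:55–11:15, 13:10–14:00, 14:20–15:35.
Aarav ∩ Isla ∩ Jun: 10:00–10:50, 10:55–11:15, 14:20–15:35.
Aarav ∩ Isla ∩ Jun ∩ Quinn: 10:00–10:50, 10:55–11:15.
Windows ≥ 30 min: 10:00–10:50.
Earliest such window starts at 10:00.

10:00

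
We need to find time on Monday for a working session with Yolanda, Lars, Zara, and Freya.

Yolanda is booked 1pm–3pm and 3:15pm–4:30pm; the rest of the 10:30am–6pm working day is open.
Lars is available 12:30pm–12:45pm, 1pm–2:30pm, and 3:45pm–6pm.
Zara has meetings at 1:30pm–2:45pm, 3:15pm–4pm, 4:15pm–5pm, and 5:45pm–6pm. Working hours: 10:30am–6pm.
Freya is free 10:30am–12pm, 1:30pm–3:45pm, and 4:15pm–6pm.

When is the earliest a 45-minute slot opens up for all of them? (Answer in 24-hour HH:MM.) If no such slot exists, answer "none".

17:00

Yolanda free within 10:30–18:00: 10:30–13:00, 15:00–15:15, 16:30–18:00.
Zara free within 10:30–18:00: 10:30–13:30, 14:45–15:15, 16:00–16:15, 17:00–17:45.
Yolanda ∩ Lars: 12:30–12:45, 16:30–18:00.
Yolanda ∩ Lars ∩ Zara: 12:30–12:45, 17:00–17:45.
Yolanda ∩ Lars ∩ Zara ∩ Freya: 17:00–17:45.
Windows ≥ 45 min: 17:00–17:45.
Earliest such window starts at 17:00.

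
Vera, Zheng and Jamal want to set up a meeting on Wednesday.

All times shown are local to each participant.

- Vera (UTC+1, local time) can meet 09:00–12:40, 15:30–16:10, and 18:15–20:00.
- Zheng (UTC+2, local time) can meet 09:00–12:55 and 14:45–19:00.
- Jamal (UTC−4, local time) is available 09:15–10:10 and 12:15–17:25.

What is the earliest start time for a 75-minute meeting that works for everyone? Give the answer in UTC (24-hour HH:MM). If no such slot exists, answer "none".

Vera → UTC: 08:00–11:40, 14:30–15:10, 17:15–19:00.
Zheng → UTC: 07:00–10:55, 12:45–17:00.
Jamal → UTC: 13:15–14:10, 16:15–21:25.
Vera ∩ Zheng: 08:00–10:55, 14:30–15:10.
Vera ∩ Zheng ∩ Jamal: (none).
Windows ≥ 75 min: (none).

none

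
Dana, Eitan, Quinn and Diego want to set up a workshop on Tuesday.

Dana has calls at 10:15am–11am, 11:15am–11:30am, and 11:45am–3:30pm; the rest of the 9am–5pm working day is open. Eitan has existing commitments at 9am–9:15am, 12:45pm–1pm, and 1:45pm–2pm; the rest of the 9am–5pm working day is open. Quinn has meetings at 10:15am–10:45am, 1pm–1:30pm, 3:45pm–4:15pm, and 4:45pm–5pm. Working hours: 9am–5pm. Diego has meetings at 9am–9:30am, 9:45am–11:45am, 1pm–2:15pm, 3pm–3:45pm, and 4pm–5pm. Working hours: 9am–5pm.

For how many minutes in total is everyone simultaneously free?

Dana free within 09:00–17:00: 09:00–10:15, 11:00–11:15, 11:30–11:45, 15:30–17:00.
Eitan free within 09:00–17:00: 09:15–12:45, 13:00–13:45, 14:00–17:00.
Quinn free within 09:00–17:00: 09:00–10:15, 10:45–13:00, 13:30–15:45, 16:15–16:45.
Diego free within 09:00–17:00: 09:30–09:45, 11:45–13:00, 14:15–15:00, 15:45–16:00.
Dana ∩ Eitan: 09:15–10:15, 11:00–11:15, 11:30–11:45, 15:30–17:00.
Dana ∩ Eitan ∩ Quinn: 09:15–10:15, 11:00–11:15, 11:30–11:45, 15:30–15:45, 16:15–16:45.
Dana ∩ Eitan ∩ Quinn ∩ Diego: 09:30–09:45.
Total common minutes: 15.

15 minutes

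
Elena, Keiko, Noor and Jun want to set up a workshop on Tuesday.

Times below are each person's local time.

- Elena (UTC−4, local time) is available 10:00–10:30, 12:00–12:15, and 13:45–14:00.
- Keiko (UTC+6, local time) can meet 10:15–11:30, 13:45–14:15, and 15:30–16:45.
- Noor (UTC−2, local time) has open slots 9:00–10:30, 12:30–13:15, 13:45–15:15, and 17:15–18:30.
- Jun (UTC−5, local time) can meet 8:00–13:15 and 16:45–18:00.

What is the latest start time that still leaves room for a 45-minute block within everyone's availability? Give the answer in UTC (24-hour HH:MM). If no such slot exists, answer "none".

Elena → UTC: 14:00–14:30, 16:00–16:15, 17:45–18:00.
Keiko → UTC: 04:15–05:30, 07:45–08:15, 09:30–10:45.
Noor → UTC: 11:00–12:30, 14:30–15:15, 15:45–17:15, 19:15–20:30.
Jun → UTC: 13:00–18:15, 21:45–23:00.
Elena ∩ Keiko: (none).
Elena ∩ Keiko ∩ Noor: (none).
Elena ∩ Keiko ∩ Noor ∩ Jun: (none).
Windows ≥ 45 min: (none).

none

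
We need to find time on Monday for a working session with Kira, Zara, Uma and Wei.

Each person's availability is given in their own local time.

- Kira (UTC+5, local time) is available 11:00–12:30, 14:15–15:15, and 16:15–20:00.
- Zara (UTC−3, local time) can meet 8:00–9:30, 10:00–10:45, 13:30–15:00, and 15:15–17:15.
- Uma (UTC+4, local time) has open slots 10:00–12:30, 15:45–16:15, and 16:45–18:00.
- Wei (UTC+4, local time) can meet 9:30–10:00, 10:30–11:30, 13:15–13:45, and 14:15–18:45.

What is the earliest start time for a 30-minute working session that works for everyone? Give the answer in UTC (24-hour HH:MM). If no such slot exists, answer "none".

11:45

Kira → UTC: 06:00–07:30, 09:15–10:15, 11:15–15:00.
Zara → UTC: 11:00–12:30, 13:00–13:45, 16:30–18:00, 18:15–20:15.
Uma → UTC: 06:00–08:30, 11:45–12:15, 12:45–14:00.
Wei → UTC: 05:30–06:00, 06:30–07:30, 09:15–09:45, 10:15–14:45.
Kira ∩ Zara: 11:15–12:30, 13:00–13:45.
Kira ∩ Zara ∩ Uma: 11:45–12:15, 13:00–13:45.
Kira ∩ Zara ∩ Uma ∩ Wei: 11:45–12:15, 13:00–13:45.
Windows ≥ 30 min: 11:45–12:15, 13:00–13:45.
Earliest such window starts at 11:45.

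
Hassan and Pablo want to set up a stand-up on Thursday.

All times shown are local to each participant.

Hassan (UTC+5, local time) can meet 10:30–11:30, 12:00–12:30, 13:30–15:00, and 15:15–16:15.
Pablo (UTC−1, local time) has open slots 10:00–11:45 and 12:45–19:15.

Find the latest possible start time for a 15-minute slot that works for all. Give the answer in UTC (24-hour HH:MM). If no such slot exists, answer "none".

Hassan → UTC: 05:30–06:30, 07:00–07:30, 08:30–10:00, 10:15–11:15.
Pablo → UTC: 11:00–12:45, 13:45–20:15.
Hassan ∩ Pablo: 11:00–11:15.
Windows ≥ 15 min: 11:00–11:15.
Latest start in the last window 11:00–11:15 is 11:15 − 15 min = 11:00.

11:00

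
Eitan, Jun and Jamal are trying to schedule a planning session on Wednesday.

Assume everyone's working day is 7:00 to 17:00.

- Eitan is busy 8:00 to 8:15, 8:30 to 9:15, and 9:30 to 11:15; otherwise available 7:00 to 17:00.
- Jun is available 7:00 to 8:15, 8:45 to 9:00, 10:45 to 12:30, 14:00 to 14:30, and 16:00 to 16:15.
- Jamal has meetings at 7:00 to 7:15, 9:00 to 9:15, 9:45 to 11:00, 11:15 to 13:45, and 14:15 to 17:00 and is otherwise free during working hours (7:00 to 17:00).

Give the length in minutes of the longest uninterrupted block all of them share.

Eitan free within 07:00–17:00: 07:00–08:00, 08:15–08:30, 09:15–09:30, 11:15–17:00.
Jamal free within 07:00–17:00: 07:15–09:00, 09:15–09:45, 11:00–11:15, 13:45–14:15.
Eitan ∩ Jun: 07:00–08:00, 11:15–12:30, 14:00–14:30, 16:00–16:15.
Eitan ∩ Jun ∩ Jamal: 07:15–08:00, 14:00–14:15.
Common window lengths: 45, 15 min; longest is 45.

45 minutes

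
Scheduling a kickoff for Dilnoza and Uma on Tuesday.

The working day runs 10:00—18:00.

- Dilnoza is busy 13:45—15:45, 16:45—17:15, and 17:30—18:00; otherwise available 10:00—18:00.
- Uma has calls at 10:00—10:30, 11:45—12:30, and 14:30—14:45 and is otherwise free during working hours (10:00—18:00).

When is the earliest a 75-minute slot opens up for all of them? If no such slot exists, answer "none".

10:30

Dilnoza free within 10:00–18:00: 10:00–13:45, 15:45–16:45, 17:15–17:30.
Uma free within 10:00–18:00: 10:30–11:45, 12:30–14:30, 14:45–18:00.
Dilnoza ∩ Uma: 10:30–11:45, 12:30–13:45, 15:45–16:45, 17:15–17:30.
Windows ≥ 75 min: 10:30–11:45, 12:30–13:45.
Earliest such window starts at 10:30.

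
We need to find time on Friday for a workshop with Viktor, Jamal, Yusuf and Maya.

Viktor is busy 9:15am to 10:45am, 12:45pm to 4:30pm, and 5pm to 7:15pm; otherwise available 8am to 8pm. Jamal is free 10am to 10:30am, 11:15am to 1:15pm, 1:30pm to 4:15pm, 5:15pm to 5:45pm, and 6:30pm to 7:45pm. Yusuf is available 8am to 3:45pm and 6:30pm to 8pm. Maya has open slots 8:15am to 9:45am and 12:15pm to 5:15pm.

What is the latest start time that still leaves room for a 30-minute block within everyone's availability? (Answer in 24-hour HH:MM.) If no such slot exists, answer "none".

12:15

Viktor free within 08:00–20:00: 08:00–09:15, 10:45–12:45, 16:30–17:00, 19:15–20:00.
Viktor ∩ Jamal: 11:15–12:45, 19:15–19:45.
Viktor ∩ Jamal ∩ Yusuf: 11:15–12:45, 19:15–19:45.
Viktor ∩ Jamal ∩ Yusuf ∩ Maya: 12:15–12:45.
Windows ≥ 30 min: 12:15–12:45.
Latest start in the last window 12:15–12:45 is 12:45 − 30 min = 12:15.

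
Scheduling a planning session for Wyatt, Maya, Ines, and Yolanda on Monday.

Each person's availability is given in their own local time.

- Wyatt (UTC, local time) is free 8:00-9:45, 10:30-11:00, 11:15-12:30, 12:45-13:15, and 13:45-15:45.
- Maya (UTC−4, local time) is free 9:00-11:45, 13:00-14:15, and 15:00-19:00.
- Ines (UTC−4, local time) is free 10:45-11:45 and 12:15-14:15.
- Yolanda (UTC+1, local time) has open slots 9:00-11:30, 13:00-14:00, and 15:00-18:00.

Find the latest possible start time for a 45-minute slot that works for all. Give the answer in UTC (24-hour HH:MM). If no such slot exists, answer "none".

Wyatt → UTC: 08:00–09:45, 10:30–11:00, 11:15–12:30, 12:45–13:15, 13:45–15:45.
Maya → UTC: 13:00–15:45, 17:00–18:15, 19:00–23:00.
Ines → UTC: 14:45–15:45, 16:15–18:15.
Yolanda → UTC: 08:00–10:30, 12:00–13:00, 14:00–17:00.
Wyatt ∩ Maya: 13:00–13:15, 13:45–15:45.
Wyatt ∩ Maya ∩ Ines: 14:45–15:45.
Wyatt ∩ Maya ∩ Ines ∩ Yolanda: 14:45–15:45.
Windows ≥ 45 min: 14:45–15:45.
Latest start in the last window 14:45–15:45 is 15:45 − 45 min = 15:00.

15:00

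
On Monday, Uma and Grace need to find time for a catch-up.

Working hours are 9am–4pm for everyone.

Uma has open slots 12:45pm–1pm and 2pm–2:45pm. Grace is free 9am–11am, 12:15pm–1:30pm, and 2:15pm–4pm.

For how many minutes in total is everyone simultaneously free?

Uma ∩ Grace: 12:45–13:00, 14:15–14:45.
Total common minutes: 15 + 30 = 45.

45 minutes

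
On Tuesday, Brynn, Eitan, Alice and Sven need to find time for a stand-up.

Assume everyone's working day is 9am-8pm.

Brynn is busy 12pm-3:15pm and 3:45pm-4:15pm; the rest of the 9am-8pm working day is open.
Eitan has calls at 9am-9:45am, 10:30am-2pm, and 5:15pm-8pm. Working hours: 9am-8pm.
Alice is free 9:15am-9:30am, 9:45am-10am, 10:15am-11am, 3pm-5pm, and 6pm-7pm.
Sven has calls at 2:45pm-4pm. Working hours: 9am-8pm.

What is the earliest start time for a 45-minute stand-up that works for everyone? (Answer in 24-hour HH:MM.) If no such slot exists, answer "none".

Brynn free within 09:00–20:00: 09:00–12:00, 15:15–15:45, 16:15–20:00.
Eitan free within 09:00–20:00: 09:45–10:30, 14:00–17:15.
Sven free within 09:00–20:00: 09:00–14:45, 16:00–20:00.
Brynn ∩ Eitan: 09:45–10:30, 15:15–15:45, 16:15–17:15.
Brynn ∩ Eitan ∩ Alice: 09:45–10:00, 10:15–10:30, 15:15–15:45, 16:15–17:00.
Brynn ∩ Eitan ∩ Alice ∩ Sven: 09:45–10:00, 10:15–10:30, 16:15–17:00.
Windows ≥ 45 min: 16:15–17:00.
Earliest such window starts at 16:15.

16:15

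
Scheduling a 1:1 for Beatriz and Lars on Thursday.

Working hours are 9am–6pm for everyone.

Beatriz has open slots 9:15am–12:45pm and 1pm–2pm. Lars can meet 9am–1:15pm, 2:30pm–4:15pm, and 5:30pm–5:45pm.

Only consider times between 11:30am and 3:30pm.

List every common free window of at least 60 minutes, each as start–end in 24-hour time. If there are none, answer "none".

11:30–12:45

Beatriz ∩ Lars: 09:15–12:45, 13:00–13:15.
Restricted to 11:30–15:30: 11:30–12:45, 13:00–13:15.
Windows ≥ 60 min: 11:30–12:45.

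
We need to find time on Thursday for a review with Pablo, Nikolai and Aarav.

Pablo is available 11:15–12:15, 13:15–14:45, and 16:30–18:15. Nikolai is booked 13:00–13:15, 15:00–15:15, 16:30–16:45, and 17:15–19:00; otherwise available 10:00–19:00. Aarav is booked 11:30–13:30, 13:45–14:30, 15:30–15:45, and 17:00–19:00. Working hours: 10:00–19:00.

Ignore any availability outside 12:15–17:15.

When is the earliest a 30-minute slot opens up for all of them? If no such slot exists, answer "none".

none

Nikolai free within 10:00–19:00: 10:00–13:00, 13:15–15:00, 15:15–16:30, 16:45–17:15.
Aarav free within 10:00–19:00: 10:00–11:30, 13:30–13:45, 14:30–15:30, 15:45–17:00.
Pablo ∩ Nikolai: 11:15–12:15, 13:15–14:45, 16:45–17:15.
Pablo ∩ Nikolai ∩ Aarav: 11:15–11:30, 13:30–13:45, 14:30–14:45, 16:45–17:00.
Restricted to 12:15–17:15: 13:30–13:45, 14:30–14:45, 16:45–17:00.
Windows ≥ 30 min: (none).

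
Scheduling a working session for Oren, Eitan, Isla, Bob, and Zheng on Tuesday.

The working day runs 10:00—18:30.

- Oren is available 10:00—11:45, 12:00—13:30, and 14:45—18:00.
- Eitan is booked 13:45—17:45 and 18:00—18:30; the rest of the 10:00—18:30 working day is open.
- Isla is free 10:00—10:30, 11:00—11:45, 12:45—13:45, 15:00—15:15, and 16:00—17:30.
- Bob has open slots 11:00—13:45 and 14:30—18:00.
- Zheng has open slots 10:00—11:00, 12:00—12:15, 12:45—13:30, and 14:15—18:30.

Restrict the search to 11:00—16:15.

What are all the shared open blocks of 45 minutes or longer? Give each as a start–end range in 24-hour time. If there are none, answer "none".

12:45–13:30

Eitan free within 10:00–18:30: 10:00–13:45, 17:45–18:00.
Oren ∩ Eitan: 10:00–11:45, 12:00–13:30, 17:45–18:00.
Oren ∩ Eitan ∩ Isla: 10:00–10:30, 11:00–11:45, 12:45–13:30.
Oren ∩ Eitan ∩ Isla ∩ Bob: 11:00–11:45, 12:45–13:30.
Oren ∩ Eitan ∩ Isla ∩ Bob ∩ Zheng: 12:45–13:30.
Restricted to 11:00–16:15: 12:45–13:30.
Windows ≥ 45 min: 12:45–13:30.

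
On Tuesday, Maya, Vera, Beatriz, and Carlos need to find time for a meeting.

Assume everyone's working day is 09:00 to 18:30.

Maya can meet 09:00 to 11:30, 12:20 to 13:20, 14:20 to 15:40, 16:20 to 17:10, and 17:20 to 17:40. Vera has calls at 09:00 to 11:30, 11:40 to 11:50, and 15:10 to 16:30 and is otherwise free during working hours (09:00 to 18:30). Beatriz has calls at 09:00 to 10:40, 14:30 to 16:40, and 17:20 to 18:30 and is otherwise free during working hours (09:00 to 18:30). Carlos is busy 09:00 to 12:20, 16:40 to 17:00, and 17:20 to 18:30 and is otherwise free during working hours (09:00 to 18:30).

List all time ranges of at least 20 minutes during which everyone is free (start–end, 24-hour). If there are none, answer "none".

12:20–13:20

Vera free within 09:00–18:30: 11:30–11:40, 11:50–15:10, 16:30–18:30.
Beatriz free within 09:00–18:30: 10:40–14:30, 16:40–17:20.
Carlos free within 09:00–18:30: 12:20–16:40, 17:00–17:20.
Maya ∩ Vera: 12:20–13:20, 14:20–15:10, 16:30–17:10, 17:20–17:40.
Maya ∩ Vera ∩ Beatriz: 12:20–13:20, 14:20–14:30, 16:40–17:10.
Maya ∩ Vera ∩ Beatriz ∩ Carlos: 12:20–13:20, 14:20–14:30, 17:00–17:10.
Windows ≥ 20 min: 12:20–13:20.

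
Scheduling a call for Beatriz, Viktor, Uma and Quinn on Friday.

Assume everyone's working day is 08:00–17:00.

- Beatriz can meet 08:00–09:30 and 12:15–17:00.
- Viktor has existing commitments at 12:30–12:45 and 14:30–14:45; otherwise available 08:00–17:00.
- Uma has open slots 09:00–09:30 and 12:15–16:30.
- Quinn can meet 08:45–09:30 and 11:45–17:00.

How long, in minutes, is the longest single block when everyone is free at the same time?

Viktor free within 08:00–17:00: 08:00–12:30, 12:45–14:30, 14:45–17:00.
Beatriz ∩ Viktor: 08:00–09:30, 12:15–12:30, 12:45–14:30, 14:45–17:00.
Beatriz ∩ Viktor ∩ Uma: 09:00–09:30, 12:15–12:30, 12:45–14:30, 14:45–16:30.
Beatriz ∩ Viktor ∩ Uma ∩ Quinn: 09:00–09:30, 12:15–12:30, 12:45–14:30, 14:45–16:30.
Common window lengths: 30, 15, 105, 105 min; longest is 105.

105 minutes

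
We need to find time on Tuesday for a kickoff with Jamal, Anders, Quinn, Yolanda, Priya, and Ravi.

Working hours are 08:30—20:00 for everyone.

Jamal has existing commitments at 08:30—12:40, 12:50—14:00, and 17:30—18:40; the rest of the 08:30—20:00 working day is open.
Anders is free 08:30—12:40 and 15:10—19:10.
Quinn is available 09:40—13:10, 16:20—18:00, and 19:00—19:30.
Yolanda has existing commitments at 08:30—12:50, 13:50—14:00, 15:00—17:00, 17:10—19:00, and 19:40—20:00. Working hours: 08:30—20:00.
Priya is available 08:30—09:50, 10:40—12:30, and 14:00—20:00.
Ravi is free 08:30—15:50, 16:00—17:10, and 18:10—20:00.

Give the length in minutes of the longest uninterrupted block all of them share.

10 minutes

Jamal free within 08:30–20:00: 12:40–12:50, 14:00–17:30, 18:40–20:00.
Yolanda free within 08:30–20:00: 12:50–13:50, 14:00–15:00, 17:00–17:10, 19:00–19:40.
Jamal ∩ Anders: 15:10–17:30, 18:40–19:10.
Jamal ∩ Anders ∩ Quinn: 16:20–17:30, 19:00–19:10.
Jamal ∩ Anders ∩ Quinn ∩ Yolanda: 17:00–17:10, 19:00–19:10.
Jamal ∩ Anders ∩ Quinn ∩ Yolanda ∩ Priya: 17:00–17:10, 19:00–19:10.
Jamal ∩ Anders ∩ Quinn ∩ Yolanda ∩ Priya ∩ Ravi: 17:00–17:10, 19:00–19:10.
Common window lengths: 10, 10 min; longest is 10.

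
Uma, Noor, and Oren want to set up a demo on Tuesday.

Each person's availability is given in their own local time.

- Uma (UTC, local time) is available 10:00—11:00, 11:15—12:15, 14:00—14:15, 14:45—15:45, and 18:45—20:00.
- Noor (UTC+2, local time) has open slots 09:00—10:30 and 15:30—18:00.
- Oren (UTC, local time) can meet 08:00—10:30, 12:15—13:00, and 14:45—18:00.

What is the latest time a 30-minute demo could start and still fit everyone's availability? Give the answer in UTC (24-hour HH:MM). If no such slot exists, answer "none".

15:15

Uma → UTC: 10:00–11:00, 11:15–12:15, 14:00–14:15, 14:45–15:45, 18:45–20:00.
Noor → UTC: 07:00–08:30, 13:30–16:00.
Oren → UTC: 08:00–10:30, 12:15–13:00, 14:45–18:00.
Uma ∩ Noor: 14:00–14:15, 14:45–15:45.
Uma ∩ Noor ∩ Oren: 14:45–15:45.
Windows ≥ 30 min: 14:45–15:45.
Latest start in the last window 14:45–15:45 is 15:45 − 30 min = 15:15.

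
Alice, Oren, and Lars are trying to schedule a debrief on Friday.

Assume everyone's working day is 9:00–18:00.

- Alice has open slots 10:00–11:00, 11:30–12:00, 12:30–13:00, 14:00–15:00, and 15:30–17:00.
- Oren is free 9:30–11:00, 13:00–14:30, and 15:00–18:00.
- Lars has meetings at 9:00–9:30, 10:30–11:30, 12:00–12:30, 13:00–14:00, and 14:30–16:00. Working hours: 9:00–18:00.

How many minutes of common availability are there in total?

Lars free within 09:00–18:00: 09:30–10:30, 11:30–12:00, 12:30–13:00, 14:00–14:30, 16:00–18:00.
Alice ∩ Oren: 10:00–11:00, 14:00–14:30, 15:30–17:00.
Alice ∩ Oren ∩ Lars: 10:00–10:30, 14:00–14:30, 16:00–17:00.
Total common minutes: 30 + 30 + 60 = 120.

120 minutes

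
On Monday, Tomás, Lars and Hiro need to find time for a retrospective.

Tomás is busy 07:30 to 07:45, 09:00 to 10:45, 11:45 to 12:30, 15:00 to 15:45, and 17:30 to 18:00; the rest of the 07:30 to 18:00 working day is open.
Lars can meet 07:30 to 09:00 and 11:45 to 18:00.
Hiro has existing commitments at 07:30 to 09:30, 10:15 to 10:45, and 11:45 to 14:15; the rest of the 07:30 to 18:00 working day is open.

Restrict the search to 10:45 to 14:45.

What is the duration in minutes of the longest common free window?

Tomás free within 07:30–18:00: 07:45–09:00, 10:45–11:45, 12:30–15:00, 15:45–17:30.
Hiro free within 07:30–18:00: 09:30–10:15, 10:45–11:45, 14:15–18:00.
Tomás ∩ Lars: 07:45–09:00, 12:30–15:00, 15:45–17:30.
Tomás ∩ Lars ∩ Hiro: 14:15–15:00, 15:45–17:30.
Restricted to 10:45–14:45: 14:15–14:45.
Single common window of 30 minutes.

30 minutes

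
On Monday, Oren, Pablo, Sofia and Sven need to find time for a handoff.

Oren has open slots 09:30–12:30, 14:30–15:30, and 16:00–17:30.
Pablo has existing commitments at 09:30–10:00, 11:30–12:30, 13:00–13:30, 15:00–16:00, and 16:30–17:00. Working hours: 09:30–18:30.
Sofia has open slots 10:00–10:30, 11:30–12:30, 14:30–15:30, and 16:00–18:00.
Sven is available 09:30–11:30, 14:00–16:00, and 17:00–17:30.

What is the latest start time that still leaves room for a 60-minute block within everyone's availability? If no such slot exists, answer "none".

none

Pablo free within 09:30–18:30: 10:00–11:30, 12:30–13:00, 13:30–15:00, 16:00–16:30, 17:00–18:30.
Oren ∩ Pablo: 10:00–11:30, 14:30–15:00, 16:00–16:30, 17:00–17:30.
Oren ∩ Pablo ∩ Sofia: 10:00–10:30, 14:30–15:00, 16:00–16:30, 17:00–17:30.
Oren ∩ Pablo ∩ Sofia ∩ Sven: 10:00–10:30, 14:30–15:00, 17:00–17:30.
Windows ≥ 60 min: (none).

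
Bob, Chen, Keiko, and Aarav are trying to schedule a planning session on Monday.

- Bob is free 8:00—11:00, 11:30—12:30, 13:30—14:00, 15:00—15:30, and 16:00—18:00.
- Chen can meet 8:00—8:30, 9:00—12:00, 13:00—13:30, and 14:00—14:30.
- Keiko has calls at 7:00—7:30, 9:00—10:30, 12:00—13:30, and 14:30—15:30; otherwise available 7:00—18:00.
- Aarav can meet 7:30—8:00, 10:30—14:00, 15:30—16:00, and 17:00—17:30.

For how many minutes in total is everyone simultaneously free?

60 minutes

Keiko free within 07:00–18:00: 07:30–09:00, 10:30–12:00, 13:30–14:30, 15:30–18:00.
Bob ∩ Chen: 08:00–08:30, 09:00–11:00, 11:30–12:00.
Bob ∩ Chen ∩ Keiko: 08:00–08:30, 10:30–11:00, 11:30–12:00.
Bob ∩ Chen ∩ Keiko ∩ Aarav: 10:30–11:00, 11:30–12:00.
Total common minutes: 30 + 30 = 60.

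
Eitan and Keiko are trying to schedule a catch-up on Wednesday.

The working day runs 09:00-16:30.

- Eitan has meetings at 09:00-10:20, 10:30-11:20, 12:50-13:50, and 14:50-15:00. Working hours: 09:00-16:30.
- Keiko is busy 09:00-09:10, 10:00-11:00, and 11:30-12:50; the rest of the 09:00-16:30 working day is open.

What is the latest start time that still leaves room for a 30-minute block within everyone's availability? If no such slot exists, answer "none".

Eitan free within 09:00–16:30: 10:20–10:30, 11:20–12:50, 13:50–14:50, 15:00–16:30.
Keiko free within 09:00–16:30: 09:10–10:00, 11:00–11:30, 12:50–16:30.
Eitan ∩ Keiko: 11:20–11:30, 13:50–14:50, 15:00–16:30.
Windows ≥ 30 min: 13:50–14:50, 15:00–16:30.
Latest start in the last window 15:00–16:30 is 16:30 − 30 min = 16:00.

16:00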